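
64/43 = 64/43=1.49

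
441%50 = 41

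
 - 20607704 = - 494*41716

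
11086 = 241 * 46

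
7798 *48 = 374304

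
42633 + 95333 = 137966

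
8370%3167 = 2036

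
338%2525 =338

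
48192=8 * 6024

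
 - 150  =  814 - 964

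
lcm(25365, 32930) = 1877010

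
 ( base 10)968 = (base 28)16G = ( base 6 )4252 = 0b1111001000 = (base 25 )1DI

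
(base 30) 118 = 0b1110101010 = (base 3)1021202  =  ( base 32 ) TA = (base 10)938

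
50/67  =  50/67=0.75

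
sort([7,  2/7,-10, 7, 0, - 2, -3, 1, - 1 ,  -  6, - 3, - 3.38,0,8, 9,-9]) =[ - 10, - 9, - 6 , - 3.38,- 3, - 3, - 2, - 1 , 0, 0,  2/7,  1, 7,  7,8, 9]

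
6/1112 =3/556  =  0.01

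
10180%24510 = 10180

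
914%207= 86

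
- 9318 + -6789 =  - 16107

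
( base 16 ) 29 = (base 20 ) 21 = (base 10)41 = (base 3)1112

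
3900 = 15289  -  11389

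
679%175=154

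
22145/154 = 143+ 123/154= 143.80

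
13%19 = 13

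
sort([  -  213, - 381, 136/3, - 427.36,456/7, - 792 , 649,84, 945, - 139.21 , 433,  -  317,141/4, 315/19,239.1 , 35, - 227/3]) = [  -  792,  -  427.36, - 381, - 317, - 213, - 139.21,-227/3, 315/19,35,141/4,136/3, 456/7,84,239.1, 433,649,945 ]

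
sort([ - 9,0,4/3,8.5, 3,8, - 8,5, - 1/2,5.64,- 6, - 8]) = [ - 9, - 8,-8, - 6,- 1/2 , 0  ,  4/3,  3,5, 5.64 , 8,8.5]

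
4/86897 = 4/86897 = 0.00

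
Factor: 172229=157^1 * 1097^1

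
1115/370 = 223/74 = 3.01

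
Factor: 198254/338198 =17/29 = 17^1*29^ (-1) 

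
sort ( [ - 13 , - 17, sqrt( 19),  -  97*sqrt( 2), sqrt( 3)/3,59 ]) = [ - 97 * sqrt( 2 ), - 17, - 13,  sqrt( 3 )/3 , sqrt( 19), 59 ] 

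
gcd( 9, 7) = 1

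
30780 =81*380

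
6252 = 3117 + 3135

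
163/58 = 2  +  47/58 = 2.81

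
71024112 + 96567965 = 167592077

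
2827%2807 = 20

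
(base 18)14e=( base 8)632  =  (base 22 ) ie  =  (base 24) h2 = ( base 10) 410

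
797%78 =17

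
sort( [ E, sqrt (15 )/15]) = [ sqrt ( 15)/15,E]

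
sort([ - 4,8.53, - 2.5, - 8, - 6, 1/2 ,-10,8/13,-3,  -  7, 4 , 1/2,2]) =[ - 10,  -  8,  -  7,-6, - 4, - 3,-2.5, 1/2,1/2,8/13, 2, 4, 8.53 ]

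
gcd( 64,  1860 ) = 4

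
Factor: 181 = 181^1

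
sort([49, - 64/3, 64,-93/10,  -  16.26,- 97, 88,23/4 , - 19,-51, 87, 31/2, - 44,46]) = [ - 97 ,-51, - 44, - 64/3 ,  -  19,-16.26, - 93/10, 23/4, 31/2,46, 49,  64,87,88 ]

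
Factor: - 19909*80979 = -3^1*43^1*463^1*26993^1 = - 1612210911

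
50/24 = 25/12 =2.08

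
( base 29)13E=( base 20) 272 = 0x3ae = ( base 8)1656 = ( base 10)942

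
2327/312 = 7 + 11/24=7.46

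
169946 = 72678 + 97268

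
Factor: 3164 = 2^2*7^1 * 113^1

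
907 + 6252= 7159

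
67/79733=67/79733=0.00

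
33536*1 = 33536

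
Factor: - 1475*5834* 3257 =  - 28026973550 = - 2^1 * 5^2*59^1 * 2917^1 * 3257^1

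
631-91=540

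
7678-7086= 592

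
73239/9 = 8137 + 2/3=   8137.67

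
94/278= 47/139  =  0.34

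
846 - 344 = 502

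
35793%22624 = 13169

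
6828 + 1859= 8687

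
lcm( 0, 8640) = 0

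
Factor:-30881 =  -30881^1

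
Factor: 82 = 2^1*41^1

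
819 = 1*819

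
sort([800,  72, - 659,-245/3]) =[ - 659, - 245/3, 72,  800]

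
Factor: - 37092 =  - 2^2*3^1 *11^1 * 281^1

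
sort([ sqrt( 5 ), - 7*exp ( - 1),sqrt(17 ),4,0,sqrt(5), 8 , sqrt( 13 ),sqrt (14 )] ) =[  -  7*exp( - 1),0, sqrt (5 ), sqrt(5), sqrt(13 ),  sqrt( 14 ),4,sqrt (17), 8 ]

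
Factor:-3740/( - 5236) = 5^1 *7^ ( - 1) = 5/7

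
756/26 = 378/13 = 29.08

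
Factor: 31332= 2^2*3^1 * 7^1 * 373^1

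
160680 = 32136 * 5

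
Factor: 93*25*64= 148800 = 2^6*3^1*5^2*31^1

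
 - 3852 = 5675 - 9527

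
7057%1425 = 1357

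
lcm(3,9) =9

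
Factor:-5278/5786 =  - 7^1*11^(-1 )*13^1*29^1*263^( - 1) = - 2639/2893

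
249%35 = 4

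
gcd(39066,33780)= 6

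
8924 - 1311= 7613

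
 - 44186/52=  - 850 + 7/26 = - 849.73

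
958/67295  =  958/67295 = 0.01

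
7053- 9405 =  - 2352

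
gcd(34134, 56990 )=2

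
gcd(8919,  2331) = 9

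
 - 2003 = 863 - 2866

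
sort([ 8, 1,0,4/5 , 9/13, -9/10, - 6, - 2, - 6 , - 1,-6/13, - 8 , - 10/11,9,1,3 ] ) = [ - 8, - 6,  -  6, - 2 ,  -  1,  -  10/11, - 9/10, - 6/13, 0 , 9/13,  4/5,1,1,3 , 8,9]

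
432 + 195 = 627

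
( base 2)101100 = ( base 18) 28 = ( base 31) 1D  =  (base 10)44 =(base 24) 1k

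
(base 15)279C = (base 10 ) 8472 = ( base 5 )232342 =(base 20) 113c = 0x2118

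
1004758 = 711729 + 293029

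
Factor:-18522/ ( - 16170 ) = 3^2*  5^( - 1) * 7^1 * 11^( - 1 ) = 63/55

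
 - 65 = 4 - 69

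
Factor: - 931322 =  - 2^1* 7^1 * 66523^1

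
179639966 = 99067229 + 80572737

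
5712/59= 96 + 48/59 = 96.81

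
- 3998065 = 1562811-5560876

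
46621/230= 2027/10= 202.70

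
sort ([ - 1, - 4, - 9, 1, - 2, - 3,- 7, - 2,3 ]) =[ - 9, - 7, - 4, - 3, - 2,  -  2,- 1,1,3]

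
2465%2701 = 2465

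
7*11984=83888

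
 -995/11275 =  - 199/2255 = -0.09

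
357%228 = 129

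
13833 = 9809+4024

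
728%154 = 112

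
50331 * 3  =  150993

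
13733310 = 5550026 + 8183284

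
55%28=27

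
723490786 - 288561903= 434928883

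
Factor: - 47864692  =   - 2^2*11966173^1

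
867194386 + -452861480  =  414332906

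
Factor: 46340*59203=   2743467020=2^2*5^1*7^1*73^1*331^1*811^1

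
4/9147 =4/9147= 0.00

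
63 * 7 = 441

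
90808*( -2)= - 181616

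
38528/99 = 38528/99 = 389.17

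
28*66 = 1848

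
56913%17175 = 5388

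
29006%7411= 6773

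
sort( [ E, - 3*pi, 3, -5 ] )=[ - 3*pi, -5,E,3 ] 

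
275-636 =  - 361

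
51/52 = 51/52=0.98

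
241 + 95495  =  95736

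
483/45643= 483/45643 = 0.01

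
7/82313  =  1/11759= 0.00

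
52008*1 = 52008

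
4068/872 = 4 + 145/218=4.67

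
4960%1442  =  634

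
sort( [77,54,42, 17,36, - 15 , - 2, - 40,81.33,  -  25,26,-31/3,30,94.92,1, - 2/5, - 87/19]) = [ - 40, - 25, -15, - 31/3,-87/19  , - 2, - 2/5, 1, 17 , 26,30, 36,42,54,77,81.33,  94.92]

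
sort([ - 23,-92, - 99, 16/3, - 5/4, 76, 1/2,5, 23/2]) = [ -99, - 92,-23, - 5/4,1/2, 5,16/3, 23/2, 76] 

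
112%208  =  112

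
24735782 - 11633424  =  13102358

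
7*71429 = 500003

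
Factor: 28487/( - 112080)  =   - 61/240 = - 2^(-4)*3^(-1 ) *5^(- 1)*61^1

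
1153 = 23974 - 22821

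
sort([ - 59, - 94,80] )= [ - 94,  -  59, 80 ] 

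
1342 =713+629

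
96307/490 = 196 + 267/490 =196.54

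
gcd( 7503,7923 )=3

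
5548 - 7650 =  - 2102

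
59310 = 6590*9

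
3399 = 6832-3433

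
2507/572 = 4 + 219/572 = 4.38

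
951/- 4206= - 1+1085/1402  =  - 0.23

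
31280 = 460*68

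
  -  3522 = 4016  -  7538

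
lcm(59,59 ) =59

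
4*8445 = 33780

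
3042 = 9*338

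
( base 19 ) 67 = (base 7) 232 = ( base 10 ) 121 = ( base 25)4L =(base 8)171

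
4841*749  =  3625909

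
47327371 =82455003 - 35127632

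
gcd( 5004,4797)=9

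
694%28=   22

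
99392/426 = 49696/213  =  233.31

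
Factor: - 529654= - 2^1*264827^1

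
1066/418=2 + 115/209  =  2.55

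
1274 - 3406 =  - 2132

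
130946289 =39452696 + 91493593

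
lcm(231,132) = 924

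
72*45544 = 3279168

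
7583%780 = 563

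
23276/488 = 47  +  85/122  =  47.70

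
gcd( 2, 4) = 2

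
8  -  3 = 5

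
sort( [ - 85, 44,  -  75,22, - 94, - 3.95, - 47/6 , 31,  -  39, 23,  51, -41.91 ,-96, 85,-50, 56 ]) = [ - 96, - 94, - 85, - 75, - 50 ,- 41.91,-39, -47/6,-3.95,  22, 23 , 31,44, 51, 56, 85]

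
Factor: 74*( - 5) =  - 370= - 2^1*5^1*37^1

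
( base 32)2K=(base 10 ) 84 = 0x54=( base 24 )3C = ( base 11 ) 77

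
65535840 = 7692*8520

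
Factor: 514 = 2^1*257^1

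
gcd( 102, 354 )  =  6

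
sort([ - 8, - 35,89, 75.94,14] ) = [ - 35, - 8, 14,75.94, 89]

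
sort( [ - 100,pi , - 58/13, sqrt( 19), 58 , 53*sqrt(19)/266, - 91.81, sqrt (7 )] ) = [ - 100, - 91.81 ,  -  58/13,  53 * sqrt(19 )/266,sqrt( 7), pi , sqrt( 19),58] 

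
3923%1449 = 1025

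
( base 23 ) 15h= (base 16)295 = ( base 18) 20D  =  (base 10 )661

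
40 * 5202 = 208080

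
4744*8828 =41880032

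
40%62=40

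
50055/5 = 10011 = 10011.00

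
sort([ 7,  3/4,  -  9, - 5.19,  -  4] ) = [  -  9, - 5.19,-4,3/4,7] 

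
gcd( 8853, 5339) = 1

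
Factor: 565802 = 2^1*101^1* 2801^1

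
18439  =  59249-40810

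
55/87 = 55/87 = 0.63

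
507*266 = 134862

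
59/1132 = 59/1132  =  0.05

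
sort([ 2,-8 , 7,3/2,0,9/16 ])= [ - 8, 0,9/16,3/2,2,7]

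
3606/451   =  7+449/451 = 8.00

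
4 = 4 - 0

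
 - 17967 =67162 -85129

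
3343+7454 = 10797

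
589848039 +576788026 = 1166636065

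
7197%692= 277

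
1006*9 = 9054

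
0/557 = 0 = 0.00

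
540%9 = 0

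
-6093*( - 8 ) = 48744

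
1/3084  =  1/3084 =0.00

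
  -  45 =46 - 91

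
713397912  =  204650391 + 508747521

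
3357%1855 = 1502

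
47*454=21338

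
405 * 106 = 42930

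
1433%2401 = 1433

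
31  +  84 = 115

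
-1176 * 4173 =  - 4907448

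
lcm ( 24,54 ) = 216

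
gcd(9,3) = 3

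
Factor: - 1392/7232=-2^(  -  2)*3^1*29^1*113^ ( - 1 ) =- 87/452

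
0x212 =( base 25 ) l5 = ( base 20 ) 16a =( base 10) 530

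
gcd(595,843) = 1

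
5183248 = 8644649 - 3461401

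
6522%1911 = 789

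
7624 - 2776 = 4848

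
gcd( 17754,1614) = 1614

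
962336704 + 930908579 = 1893245283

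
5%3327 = 5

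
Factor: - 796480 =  -2^6*5^1*19^1*131^1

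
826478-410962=415516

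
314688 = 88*3576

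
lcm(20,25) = 100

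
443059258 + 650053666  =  1093112924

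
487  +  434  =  921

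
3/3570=1/1190= 0.00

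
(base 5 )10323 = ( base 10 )713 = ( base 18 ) 23B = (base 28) PD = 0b1011001001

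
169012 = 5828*29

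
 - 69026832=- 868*79524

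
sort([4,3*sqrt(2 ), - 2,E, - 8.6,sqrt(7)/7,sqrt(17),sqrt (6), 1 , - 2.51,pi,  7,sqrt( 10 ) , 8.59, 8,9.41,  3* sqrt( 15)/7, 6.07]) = [ - 8.6, - 2.51, - 2,  sqrt( 7)/7, 1,3*sqrt(15) /7, sqrt( 6 ),  E, pi, sqrt( 10),4,  sqrt( 17), 3*sqrt( 2), 6.07,7,8,8.59,9.41]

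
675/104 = 675/104 =6.49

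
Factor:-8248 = -2^3*1031^1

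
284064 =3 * 94688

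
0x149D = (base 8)12235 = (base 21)BK6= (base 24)93L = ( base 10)5277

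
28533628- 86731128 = -58197500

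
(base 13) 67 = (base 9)104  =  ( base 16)55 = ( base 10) 85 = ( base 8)125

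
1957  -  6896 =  - 4939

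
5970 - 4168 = 1802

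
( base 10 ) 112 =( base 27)44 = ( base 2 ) 1110000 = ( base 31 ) 3j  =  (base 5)422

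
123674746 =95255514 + 28419232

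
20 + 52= 72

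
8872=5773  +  3099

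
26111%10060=5991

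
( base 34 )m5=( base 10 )753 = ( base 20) 1HD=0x2f1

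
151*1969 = 297319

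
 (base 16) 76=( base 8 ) 166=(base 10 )118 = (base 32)3m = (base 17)6g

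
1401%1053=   348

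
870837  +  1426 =872263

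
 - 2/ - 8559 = 2/8559 = 0.00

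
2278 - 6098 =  - 3820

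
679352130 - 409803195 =269548935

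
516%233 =50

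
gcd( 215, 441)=1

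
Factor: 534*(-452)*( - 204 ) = 2^5*  3^2*17^1 *89^1*113^1 = 49239072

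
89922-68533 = 21389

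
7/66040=7/66040=0.00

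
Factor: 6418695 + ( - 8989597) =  - 2570902 = -2^1 * 1285451^1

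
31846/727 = 31846/727 = 43.80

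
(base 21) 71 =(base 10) 148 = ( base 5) 1043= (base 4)2110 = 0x94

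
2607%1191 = 225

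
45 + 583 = 628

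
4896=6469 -1573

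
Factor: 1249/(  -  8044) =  - 2^( - 2)*1249^1*2011^( -1) 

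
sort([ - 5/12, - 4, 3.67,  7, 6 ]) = [ - 4,-5/12, 3.67,6, 7 ]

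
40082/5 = 8016+2/5=8016.40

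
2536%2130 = 406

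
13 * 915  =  11895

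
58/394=29/197= 0.15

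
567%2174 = 567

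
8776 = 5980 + 2796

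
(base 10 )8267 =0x204b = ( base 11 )6236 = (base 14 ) 3027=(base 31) 8IL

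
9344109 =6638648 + 2705461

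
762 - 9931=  - 9169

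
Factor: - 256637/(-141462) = 2^( - 1 )*3^ ( - 2)*29^(-1)*947^1 = 947/522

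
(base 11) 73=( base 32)2g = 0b1010000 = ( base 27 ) 2Q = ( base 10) 80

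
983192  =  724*1358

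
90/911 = 90/911  =  0.10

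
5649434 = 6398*883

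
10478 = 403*26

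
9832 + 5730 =15562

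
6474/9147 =2158/3049 = 0.71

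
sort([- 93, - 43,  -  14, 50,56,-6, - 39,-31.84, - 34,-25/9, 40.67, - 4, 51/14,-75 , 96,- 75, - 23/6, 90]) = [ - 93,-75,-75,-43 ,-39,-34, - 31.84,  -  14, - 6, - 4, - 23/6,  -  25/9,51/14,40.67,50,56,90,96]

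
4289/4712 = 4289/4712  =  0.91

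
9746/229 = 9746/229  =  42.56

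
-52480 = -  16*3280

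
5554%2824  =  2730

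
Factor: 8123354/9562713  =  2^1*3^(  -  1)*79^( - 1)*157^( - 1) * 257^( - 1)*4061677^1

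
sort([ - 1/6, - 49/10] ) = [  -  49/10,-1/6 ]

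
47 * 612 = 28764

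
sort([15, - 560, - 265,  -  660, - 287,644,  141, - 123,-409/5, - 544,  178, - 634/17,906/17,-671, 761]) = [ -671,-660,  -  560,-544,-287, - 265, - 123, - 409/5,-634/17 , 15,906/17,  141, 178,  644,761 ] 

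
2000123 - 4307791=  - 2307668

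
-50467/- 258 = 50467/258 = 195.61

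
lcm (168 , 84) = 168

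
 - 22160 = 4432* (  -  5)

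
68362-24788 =43574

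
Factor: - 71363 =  - 71363^1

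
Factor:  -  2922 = - 2^1 * 3^1*487^1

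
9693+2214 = 11907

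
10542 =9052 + 1490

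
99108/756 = 131+ 2/21=131.10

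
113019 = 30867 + 82152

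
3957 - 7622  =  -3665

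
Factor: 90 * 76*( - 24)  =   - 2^6*3^3*5^1*19^1= - 164160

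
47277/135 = 350 +1/5 = 350.20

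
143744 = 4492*32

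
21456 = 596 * 36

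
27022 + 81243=108265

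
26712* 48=1282176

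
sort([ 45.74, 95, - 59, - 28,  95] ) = [ - 59, - 28, 45.74,95,95] 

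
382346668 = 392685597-10338929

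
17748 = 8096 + 9652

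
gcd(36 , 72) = 36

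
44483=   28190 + 16293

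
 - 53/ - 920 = 53/920 =0.06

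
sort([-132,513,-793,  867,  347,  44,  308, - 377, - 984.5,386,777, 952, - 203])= [-984.5 ,-793, - 377, - 203, - 132,44 , 308,347, 386,513, 777,  867, 952]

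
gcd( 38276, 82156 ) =4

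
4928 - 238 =4690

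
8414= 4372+4042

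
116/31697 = 4/1093 = 0.00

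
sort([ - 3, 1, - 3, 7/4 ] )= [ - 3, - 3,1,7/4 ] 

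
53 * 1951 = 103403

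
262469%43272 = 2837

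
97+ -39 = 58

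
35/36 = 35/36  =  0.97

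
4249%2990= 1259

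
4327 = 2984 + 1343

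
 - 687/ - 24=229/8 = 28.62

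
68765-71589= - 2824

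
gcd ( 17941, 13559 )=7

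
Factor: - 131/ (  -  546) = 2^( - 1 )*3^( - 1)*7^( - 1)*13^( - 1)*131^1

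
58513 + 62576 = 121089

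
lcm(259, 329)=12173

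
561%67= 25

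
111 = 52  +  59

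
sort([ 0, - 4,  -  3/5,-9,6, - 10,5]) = [ - 10,-9, - 4, - 3/5,  0, 5, 6 ] 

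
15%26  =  15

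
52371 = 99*529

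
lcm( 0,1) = 0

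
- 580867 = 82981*(-7 ) 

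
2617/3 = 872+1/3 = 872.33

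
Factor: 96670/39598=48335/19799=   5^1*7^1* 13^( - 1 ) * 1381^1*1523^( - 1 )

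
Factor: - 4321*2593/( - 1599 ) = 3^( - 1)*13^( - 1) * 29^1 * 41^( - 1)*149^1*2593^1 =11204353/1599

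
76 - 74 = 2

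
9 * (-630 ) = -5670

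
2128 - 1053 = 1075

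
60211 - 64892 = -4681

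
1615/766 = 1615/766 = 2.11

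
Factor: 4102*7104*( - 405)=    - 2^7*3^5*5^1*7^1*37^1*293^1 = - 11801946240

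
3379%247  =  168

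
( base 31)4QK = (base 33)49H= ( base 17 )g2c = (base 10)4670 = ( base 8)11076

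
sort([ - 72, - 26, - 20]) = [- 72, - 26, - 20]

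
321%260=61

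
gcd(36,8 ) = 4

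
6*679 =4074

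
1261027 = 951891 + 309136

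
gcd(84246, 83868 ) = 6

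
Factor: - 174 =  - 2^1 * 3^1 * 29^1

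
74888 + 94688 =169576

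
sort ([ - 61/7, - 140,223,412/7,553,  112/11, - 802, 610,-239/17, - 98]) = [ - 802, - 140, - 98, - 239/17,  -  61/7,112/11,  412/7, 223,553, 610]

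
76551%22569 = 8844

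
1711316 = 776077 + 935239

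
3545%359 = 314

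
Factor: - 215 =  - 5^1 * 43^1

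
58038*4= 232152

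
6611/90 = 73 + 41/90 = 73.46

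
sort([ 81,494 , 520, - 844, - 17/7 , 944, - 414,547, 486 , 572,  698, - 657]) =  [ - 844,-657, - 414,- 17/7, 81, 486,494,  520, 547  ,  572, 698,  944 ]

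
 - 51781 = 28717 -80498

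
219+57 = 276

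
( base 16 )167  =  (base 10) 359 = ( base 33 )AT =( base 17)142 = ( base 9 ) 438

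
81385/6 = 81385/6=13564.17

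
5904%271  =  213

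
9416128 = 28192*334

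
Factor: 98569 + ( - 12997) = 2^2 * 3^2*2377^1 =85572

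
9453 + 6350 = 15803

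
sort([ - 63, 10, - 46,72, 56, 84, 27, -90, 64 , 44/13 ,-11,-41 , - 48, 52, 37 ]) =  [-90,-63, - 48, - 46,- 41, - 11, 44/13,10, 27, 37, 52 , 56, 64, 72, 84] 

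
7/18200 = 1/2600 = 0.00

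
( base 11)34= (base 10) 37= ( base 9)41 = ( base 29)18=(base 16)25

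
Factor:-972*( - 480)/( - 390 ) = - 15552/13= - 2^6 * 3^5*13^( - 1 )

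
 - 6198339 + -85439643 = - 91637982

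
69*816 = 56304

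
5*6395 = 31975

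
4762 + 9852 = 14614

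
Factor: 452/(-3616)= - 2^( - 3) =- 1/8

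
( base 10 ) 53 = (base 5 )203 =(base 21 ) 2B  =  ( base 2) 110101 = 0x35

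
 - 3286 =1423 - 4709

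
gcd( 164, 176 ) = 4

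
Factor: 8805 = 3^1*5^1*587^1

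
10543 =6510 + 4033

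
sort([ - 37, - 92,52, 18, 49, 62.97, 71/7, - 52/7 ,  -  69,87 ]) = [ - 92,- 69,-37, - 52/7, 71/7,  18,  49, 52, 62.97,87 ] 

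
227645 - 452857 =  - 225212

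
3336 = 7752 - 4416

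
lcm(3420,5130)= 10260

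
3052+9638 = 12690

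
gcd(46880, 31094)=2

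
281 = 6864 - 6583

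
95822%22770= 4742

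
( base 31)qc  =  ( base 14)426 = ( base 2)1100110010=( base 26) 15C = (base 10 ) 818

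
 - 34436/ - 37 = 930+ 26/37 = 930.70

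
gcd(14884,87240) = 4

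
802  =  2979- 2177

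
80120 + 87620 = 167740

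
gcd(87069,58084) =1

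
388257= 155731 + 232526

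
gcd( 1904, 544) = 272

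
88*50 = 4400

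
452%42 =32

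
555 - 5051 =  - 4496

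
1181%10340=1181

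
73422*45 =3303990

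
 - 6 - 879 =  - 885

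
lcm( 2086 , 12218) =85526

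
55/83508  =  55/83508 = 0.00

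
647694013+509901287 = 1157595300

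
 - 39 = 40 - 79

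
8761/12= 8761/12 = 730.08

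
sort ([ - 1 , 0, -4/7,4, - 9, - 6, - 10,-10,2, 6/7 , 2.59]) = [-10, - 10, - 9, - 6, - 1, - 4/7,0, 6/7,2,2.59,  4 ] 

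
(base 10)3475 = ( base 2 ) 110110010011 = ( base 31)3j3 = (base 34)307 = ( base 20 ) 8df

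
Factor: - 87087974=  - 2^1 * 17^1 * 2561411^1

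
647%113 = 82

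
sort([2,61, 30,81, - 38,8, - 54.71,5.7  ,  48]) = [ - 54.71, - 38,2 , 5.7, 8,30,48, 61,81]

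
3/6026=3/6026 = 0.00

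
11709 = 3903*3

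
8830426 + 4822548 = 13652974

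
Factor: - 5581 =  -5581^1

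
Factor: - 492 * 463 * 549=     -  2^2*3^3*41^1*61^1*463^1 =- 125060004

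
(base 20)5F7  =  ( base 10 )2307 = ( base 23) 487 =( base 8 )4403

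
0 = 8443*0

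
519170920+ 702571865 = 1221742785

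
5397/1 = 5397 = 5397.00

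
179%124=55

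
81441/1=81441 = 81441.00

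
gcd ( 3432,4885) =1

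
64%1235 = 64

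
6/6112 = 3/3056 = 0.00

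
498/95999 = 498/95999 = 0.01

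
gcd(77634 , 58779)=9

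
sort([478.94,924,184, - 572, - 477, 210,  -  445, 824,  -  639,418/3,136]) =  [ - 639, - 572, - 477,-445,  136, 418/3,184, 210,478.94, 824, 924]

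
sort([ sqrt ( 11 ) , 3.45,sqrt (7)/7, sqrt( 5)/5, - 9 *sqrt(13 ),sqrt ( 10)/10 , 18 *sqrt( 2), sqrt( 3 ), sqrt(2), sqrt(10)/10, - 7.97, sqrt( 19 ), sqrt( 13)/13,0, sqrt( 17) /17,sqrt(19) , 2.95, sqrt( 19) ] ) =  [ - 9*sqrt (13 ), - 7.97,0,sqrt(17 ) /17 , sqrt( 13)/13,sqrt(10) /10,sqrt( 10 )/10,sqrt( 7 ) /7 , sqrt ( 5)/5, sqrt( 2 ), sqrt ( 3), 2.95 , sqrt(11 ),3.45, sqrt( 19),sqrt(19), sqrt( 19),  18  *  sqrt( 2) ] 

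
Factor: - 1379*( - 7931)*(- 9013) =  - 98573820037 = - 7^2*11^1 * 103^1*197^1*9013^1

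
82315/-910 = -16463/182  =  -  90.46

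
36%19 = 17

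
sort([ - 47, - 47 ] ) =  [ - 47 ,-47 ]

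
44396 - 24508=19888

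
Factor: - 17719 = -13^1*29^1*47^1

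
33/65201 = 33/65201 = 0.00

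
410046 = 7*58578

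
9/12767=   9/12767=0.00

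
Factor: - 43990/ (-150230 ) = 53/181 = 53^1*181^ ( - 1) 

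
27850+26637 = 54487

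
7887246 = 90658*87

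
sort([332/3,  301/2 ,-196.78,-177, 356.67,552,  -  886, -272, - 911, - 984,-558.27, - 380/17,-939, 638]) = [ - 984, - 939,-911, - 886, -558.27,-272, - 196.78,-177,- 380/17, 332/3,301/2, 356.67,552, 638 ] 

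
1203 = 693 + 510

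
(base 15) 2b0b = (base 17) 1EG5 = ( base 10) 9236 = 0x2414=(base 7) 35633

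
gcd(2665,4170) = 5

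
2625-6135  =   - 3510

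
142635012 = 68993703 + 73641309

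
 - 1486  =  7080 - 8566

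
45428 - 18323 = 27105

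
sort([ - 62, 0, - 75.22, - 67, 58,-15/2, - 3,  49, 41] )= [- 75.22 ,-67 , - 62, - 15/2 , - 3, 0  ,  41, 49, 58]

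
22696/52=5674/13 = 436.46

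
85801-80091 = 5710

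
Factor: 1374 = 2^1*3^1 * 229^1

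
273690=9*30410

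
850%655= 195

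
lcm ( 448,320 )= 2240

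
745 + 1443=2188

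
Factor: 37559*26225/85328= 984984775/85328 = 2^( - 4)*5^2*23^2 * 71^1 * 1049^1*5333^(  -  1 )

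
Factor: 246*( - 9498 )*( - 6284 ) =2^4 * 3^2*41^1 * 1571^1*1583^1 =14682616272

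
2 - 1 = 1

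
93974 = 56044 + 37930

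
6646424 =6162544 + 483880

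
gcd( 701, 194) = 1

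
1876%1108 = 768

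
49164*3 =147492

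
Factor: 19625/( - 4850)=-785/194  =  - 2^( - 1) * 5^1*97^ ( -1)*157^1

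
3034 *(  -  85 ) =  - 257890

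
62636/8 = 7829+1/2 = 7829.50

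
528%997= 528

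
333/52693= 333/52693 = 0.01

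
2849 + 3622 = 6471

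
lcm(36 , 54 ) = 108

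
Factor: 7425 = 3^3*5^2*11^1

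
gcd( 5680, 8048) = 16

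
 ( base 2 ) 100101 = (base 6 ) 101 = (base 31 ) 16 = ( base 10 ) 37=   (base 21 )1g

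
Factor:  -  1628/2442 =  - 2^1*3^( - 1)= - 2/3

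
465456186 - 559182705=-93726519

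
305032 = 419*728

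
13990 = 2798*5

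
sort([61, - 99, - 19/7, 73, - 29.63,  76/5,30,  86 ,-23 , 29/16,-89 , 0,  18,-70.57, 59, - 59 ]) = [  -  99, - 89  ,-70.57, - 59,-29.63 , - 23, - 19/7,0,29/16,76/5,18,30, 59,61, 73,86]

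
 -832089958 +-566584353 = - 1398674311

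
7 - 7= 0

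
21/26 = 21/26= 0.81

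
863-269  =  594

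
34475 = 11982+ 22493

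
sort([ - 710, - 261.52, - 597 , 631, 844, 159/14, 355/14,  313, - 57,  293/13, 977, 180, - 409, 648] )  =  [ - 710,  -  597, - 409, - 261.52,-57, 159/14 , 293/13,  355/14,180,313, 631, 648,844, 977]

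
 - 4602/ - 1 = 4602 + 0/1 = 4602.00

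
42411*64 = 2714304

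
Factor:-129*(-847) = 3^1*7^1* 11^2*43^1 = 109263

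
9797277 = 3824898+5972379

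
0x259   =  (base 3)211021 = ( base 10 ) 601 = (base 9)737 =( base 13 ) 373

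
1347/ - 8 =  - 169+5/8 = - 168.38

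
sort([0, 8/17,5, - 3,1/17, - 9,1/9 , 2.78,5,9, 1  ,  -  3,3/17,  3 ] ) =[  -  9, - 3 ,  -  3,0,1/17,1/9,3/17,8/17,1,  2.78,  3, 5  ,  5, 9 ]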